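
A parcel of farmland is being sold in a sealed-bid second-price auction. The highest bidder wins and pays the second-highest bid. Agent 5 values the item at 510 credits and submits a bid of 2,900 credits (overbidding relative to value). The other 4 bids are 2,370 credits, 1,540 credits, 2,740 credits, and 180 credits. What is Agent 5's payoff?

Payoff = -2,230 credits.

Highest competing bid: 2,740 credits.
Agent 5's bid 2,900 credits is the highest overall, so Agent 5 wins and pays the second-highest bid, 2,740 credits.
Payoff = value − price = 510 credits − 2,740 credits = -2,230 credits.
Overbidding won the item at a price above value — truthful bidding would have avoided this loss.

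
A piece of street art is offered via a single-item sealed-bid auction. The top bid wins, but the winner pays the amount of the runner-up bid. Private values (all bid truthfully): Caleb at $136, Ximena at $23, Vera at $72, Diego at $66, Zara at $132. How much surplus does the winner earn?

$4

Sorted high to low: Caleb $136; Zara $132; Vera $72; Diego $66; Ximena $23.
Caleb wins with the top bid and pays the second-highest, $132.
Surplus = $136 − $132 = $4.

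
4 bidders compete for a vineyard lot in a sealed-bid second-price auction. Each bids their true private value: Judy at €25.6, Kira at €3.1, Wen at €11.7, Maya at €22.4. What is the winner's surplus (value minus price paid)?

Surplus = €3.2.

Bids in descending order: Judy €25.6; Maya €22.4; Wen €11.7; Kira €3.1.
Judy wins with the top bid and pays the second-highest, €22.4.
Surplus = €25.6 − €22.4 = €3.2.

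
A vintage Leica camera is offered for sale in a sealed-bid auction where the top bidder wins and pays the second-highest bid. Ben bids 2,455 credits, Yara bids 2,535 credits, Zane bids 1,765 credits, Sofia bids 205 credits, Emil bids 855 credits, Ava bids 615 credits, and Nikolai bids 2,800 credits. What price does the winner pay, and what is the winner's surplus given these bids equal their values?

Bids in descending order: Nikolai 2,800 credits; Yara 2,535 credits; Ben 2,455 credits; Zane 1,765 credits; Emil 855 credits; Ava 615 credits; Sofia 205 credits.
Nikolai is the highest bidder, so Nikolai wins.
Under the second-price rule, the price is the second-highest bid: 2,535 credits.
Surplus = 2,800 credits − 2,535 credits = 265 credits.

The winner pays 2,535 credits for a surplus of 265 credits.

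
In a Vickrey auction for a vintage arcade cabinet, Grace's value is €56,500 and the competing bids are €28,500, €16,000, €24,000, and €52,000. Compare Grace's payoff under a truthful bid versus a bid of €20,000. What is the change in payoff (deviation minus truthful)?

The highest competing bid is €52,000.
Bidding truthfully at €56,500: Grace has the top bid, wins, and pays the second-highest bid €52,000. Payoff = €56,500 − €52,000 = €4,500.
Bidding €20,000: the top bid is €52,000 (a rival), so Grace loses. Payoff = €0.
Change = €0 − €4,500 = -€4,500.
Deviating from a truthful bid can only lose payoff in a second-price auction — never gain.

Change in payoff: -€4,500.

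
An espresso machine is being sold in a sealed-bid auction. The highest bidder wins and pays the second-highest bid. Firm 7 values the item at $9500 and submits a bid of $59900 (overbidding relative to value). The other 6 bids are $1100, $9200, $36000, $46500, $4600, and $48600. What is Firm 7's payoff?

-$39100

Highest competing bid: $48600.
Firm 7's bid $59900 is the highest overall, so Firm 7 wins and pays the second-highest bid, $48600.
Payoff = value − price = $9500 − $48600 = -$39100.
Overbidding won the item at a price above value — truthful bidding would have avoided this loss.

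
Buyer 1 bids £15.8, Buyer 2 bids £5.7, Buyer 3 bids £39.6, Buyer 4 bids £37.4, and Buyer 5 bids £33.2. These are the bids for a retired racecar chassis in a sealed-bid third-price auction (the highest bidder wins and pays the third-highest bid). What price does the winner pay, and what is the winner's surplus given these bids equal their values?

Bids in descending order: Buyer 3 £39.6; Buyer 4 £37.4; Buyer 5 £33.2; Buyer 1 £15.8; Buyer 2 £5.7.
Buyer 3 is the highest bidder, so Buyer 3 wins.
Under the third-price rule, the price is the third-highest bid: £33.2.
Surplus = £39.6 − £33.2 = £6.4.

Price £33.2; surplus £6.4.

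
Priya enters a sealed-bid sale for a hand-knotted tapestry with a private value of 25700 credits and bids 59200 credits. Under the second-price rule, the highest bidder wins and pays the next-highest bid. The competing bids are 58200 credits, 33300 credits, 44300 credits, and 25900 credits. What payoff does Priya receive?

Payoff = -32500 credits.

Highest competing bid: 58200 credits.
Priya's bid 59200 credits is the highest overall, so Priya wins and pays the second-highest bid, 58200 credits.
Payoff = value − price = 25700 credits − 58200 credits = -32500 credits.
Overbidding won the item at a price above value — truthful bidding would have avoided this loss.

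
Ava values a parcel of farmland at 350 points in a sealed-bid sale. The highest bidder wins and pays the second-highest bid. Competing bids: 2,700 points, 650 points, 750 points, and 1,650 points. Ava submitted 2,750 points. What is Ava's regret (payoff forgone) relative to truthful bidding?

The highest competing bid is 2,700 points.
Bidding truthfully at 350 points: the top bid is 2,700 points (a rival), so Ava loses. Payoff = 0 points.
Bidding 2,750 points: Ava has the top bid, wins, and pays the second-highest bid 2,700 points. Payoff = 350 points − 2,700 points = -2,350 points.
Regret = truthful payoff − actual payoff = 0 points − -2,350 points = 2,350 points.

2,350 points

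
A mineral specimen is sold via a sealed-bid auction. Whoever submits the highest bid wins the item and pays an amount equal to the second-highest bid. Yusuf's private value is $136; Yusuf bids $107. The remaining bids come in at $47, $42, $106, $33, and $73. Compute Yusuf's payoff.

Payoff = $30.

Highest competing bid: $106.
Yusuf's bid $107 is the highest overall, so Yusuf wins and pays the second-highest bid, $106.
Payoff = value − price = $136 − $106 = $30.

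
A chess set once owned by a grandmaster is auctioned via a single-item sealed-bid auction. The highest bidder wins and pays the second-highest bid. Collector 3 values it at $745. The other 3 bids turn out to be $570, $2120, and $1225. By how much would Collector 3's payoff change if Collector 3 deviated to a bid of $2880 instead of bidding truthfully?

The highest competing bid is $2120.
Bidding truthfully at $745: the top bid is $2120 (a rival), so Collector 3 loses. Payoff = $0.
Bidding $2880: Collector 3 has the top bid, wins, and pays the second-highest bid $2120. Payoff = $745 − $2120 = -$1375.
Change = -$1375 − $0 = -$1375.

-$1375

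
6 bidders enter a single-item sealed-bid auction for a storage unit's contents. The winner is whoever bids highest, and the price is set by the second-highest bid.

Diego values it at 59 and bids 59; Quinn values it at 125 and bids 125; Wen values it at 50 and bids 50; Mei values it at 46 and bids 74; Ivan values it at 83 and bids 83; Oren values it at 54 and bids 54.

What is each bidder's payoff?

Ranking the bids: Quinn 125; Ivan 83; Mei 74; Diego 59; Oren 54; Wen 50.
Quinn has the top bid and wins; the price is the second-highest bid, 83.
Quinn's payoff = 125 − 83 = 42. All other bidders lose, so their payoff is 0.

Payoffs: Diego 0, Quinn 42, Wen 0, Mei 0, Ivan 0, Oren 0.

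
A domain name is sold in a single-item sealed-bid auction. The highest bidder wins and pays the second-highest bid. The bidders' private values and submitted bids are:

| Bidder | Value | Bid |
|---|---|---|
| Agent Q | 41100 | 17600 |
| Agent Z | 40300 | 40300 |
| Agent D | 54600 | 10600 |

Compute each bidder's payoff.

Agent Q 0, Agent Z 22700, Agent D 0.

Ordered from highest: Agent Z 40300 > Agent Q 17600 > Agent D 10600.
Agent Z has the top bid and wins; the price is the second-highest bid, 17600.
Agent Z's payoff = 40300 − 17600 = 22700. All other bidders lose, so their payoff is 0.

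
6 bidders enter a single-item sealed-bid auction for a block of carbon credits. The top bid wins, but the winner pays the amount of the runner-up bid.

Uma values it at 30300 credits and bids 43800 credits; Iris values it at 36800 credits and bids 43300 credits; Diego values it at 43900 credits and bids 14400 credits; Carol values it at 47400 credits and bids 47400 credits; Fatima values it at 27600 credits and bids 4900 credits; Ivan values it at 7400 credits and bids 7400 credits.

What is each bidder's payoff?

Uma 0 credits, Iris 0 credits, Diego 0 credits, Carol 3600 credits, Fatima 0 credits, Ivan 0 credits.

Ordered from highest: Carol 47400 credits, then Uma 43800 credits, then Iris 43300 credits, then Diego 14400 credits, then Ivan 7400 credits, then Fatima 4900 credits.
Carol has the top bid and wins; the price is the second-highest bid, 43800 credits.
Carol's payoff = 47400 credits − 43800 credits = 3600 credits. All other bidders lose, so their payoff is 0.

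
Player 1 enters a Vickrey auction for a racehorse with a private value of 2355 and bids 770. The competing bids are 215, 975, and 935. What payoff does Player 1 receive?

Highest competing bid: 975.
Player 1's bid 770 is not the highest, so Player 1 loses, pays nothing, and earns zero payoff.

Payoff = 0.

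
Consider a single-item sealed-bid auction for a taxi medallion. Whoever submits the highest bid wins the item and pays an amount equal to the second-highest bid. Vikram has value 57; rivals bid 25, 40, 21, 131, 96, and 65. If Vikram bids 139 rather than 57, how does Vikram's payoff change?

Change in payoff: -74.

The highest competing bid is 131.
Bidding truthfully at 57: the top bid is 131 (a rival), so Vikram loses. Payoff = 0.
Bidding 139: Vikram has the top bid, wins, and pays the second-highest bid 131. Payoff = 57 − 131 = -74.
Change = -74 − 0 = -74.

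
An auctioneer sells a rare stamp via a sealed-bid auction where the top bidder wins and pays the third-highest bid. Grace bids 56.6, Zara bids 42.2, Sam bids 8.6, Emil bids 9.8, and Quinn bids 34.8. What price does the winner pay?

34.8

Ordered from highest: Grace 56.6; Zara 42.2; Quinn 34.8; Emil 9.8; Sam 8.6.
Grace is the highest bidder, so Grace wins.
Under the third-price rule, the price is the third-highest bid: 34.8.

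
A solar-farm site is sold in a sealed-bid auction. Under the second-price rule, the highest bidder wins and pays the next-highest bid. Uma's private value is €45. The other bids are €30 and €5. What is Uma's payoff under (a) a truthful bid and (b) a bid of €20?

(a) €15  (b) €0

The highest competing bid is €30.
Bidding truthfully at €45: Uma has the top bid, wins, and pays the second-highest bid €30. Payoff = €45 − €30 = €15.
Bidding €20: the top bid is €30 (a rival), so Uma loses. Payoff = €0.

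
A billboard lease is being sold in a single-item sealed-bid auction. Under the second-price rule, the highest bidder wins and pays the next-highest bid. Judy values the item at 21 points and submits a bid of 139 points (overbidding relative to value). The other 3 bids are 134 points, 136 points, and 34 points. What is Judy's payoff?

Highest competing bid: 136 points.
Judy's bid 139 points is the highest overall, so Judy wins and pays the second-highest bid, 136 points.
Payoff = value − price = 21 points − 136 points = -115 points.
Overbidding won the item at a price above value — truthful bidding would have avoided this loss.

-115 points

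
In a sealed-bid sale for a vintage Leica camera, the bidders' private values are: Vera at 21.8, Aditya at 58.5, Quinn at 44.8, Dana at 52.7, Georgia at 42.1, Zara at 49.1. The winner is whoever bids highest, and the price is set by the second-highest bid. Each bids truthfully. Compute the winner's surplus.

Ranking the bids: Aditya 58.5, then Dana 52.7, then Zara 49.1, then Quinn 44.8, then Georgia 42.1, then Vera 21.8.
Aditya wins with the top bid and pays the second-highest, 52.7.
Surplus = 58.5 − 52.7 = 5.8.

Surplus = 5.8.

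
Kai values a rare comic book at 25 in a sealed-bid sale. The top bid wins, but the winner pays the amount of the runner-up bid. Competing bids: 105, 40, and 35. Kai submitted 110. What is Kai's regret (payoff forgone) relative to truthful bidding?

Payoff forgone: 80.

The highest competing bid is 105.
Bidding truthfully at 25: the top bid is 105 (a rival), so Kai loses. Payoff = 0.
Bidding 110: Kai has the top bid, wins, and pays the second-highest bid 105. Payoff = 25 − 105 = -80.
Regret = truthful payoff − actual payoff = 0 − -80 = 80.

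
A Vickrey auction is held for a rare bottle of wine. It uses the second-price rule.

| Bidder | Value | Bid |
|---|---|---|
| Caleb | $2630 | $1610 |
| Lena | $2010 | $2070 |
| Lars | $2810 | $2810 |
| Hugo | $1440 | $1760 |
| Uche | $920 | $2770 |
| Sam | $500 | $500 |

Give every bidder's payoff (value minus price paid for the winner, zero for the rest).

Bids in descending order: Lars $2810; Uche $2770; Lena $2070; Hugo $1760; Caleb $1610; Sam $500.
Lars has the top bid and wins; the price is the second-highest bid, $2770.
Lars's payoff = $2810 − $2770 = $40. All other bidders lose, so their payoff is 0.

Caleb $0, Lena $0, Lars $40, Hugo $0, Uche $0, Sam $0.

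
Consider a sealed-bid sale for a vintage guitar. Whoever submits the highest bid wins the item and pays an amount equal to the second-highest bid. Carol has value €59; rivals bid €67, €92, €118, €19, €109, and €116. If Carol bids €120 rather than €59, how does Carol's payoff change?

The highest competing bid is €118.
Bidding truthfully at €59: the top bid is €118 (a rival), so Carol loses. Payoff = €0.
Bidding €120: Carol has the top bid, wins, and pays the second-highest bid €118. Payoff = €59 − €118 = -€59.
Change = -€59 − €0 = -€59.
Deviating from a truthful bid can only lose payoff in a second-price auction — never gain.

Change in payoff: -€59.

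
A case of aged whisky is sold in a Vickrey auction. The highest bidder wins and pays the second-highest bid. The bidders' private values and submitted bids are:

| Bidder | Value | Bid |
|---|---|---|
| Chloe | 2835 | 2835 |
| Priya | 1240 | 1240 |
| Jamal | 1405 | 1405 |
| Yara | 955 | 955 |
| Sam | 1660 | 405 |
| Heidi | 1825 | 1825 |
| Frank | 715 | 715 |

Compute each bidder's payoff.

Ordered from highest: Chloe 2835; Heidi 1825; Jamal 1405; Priya 1240; Yara 955; Frank 715; Sam 405.
Chloe has the top bid and wins; the price is the second-highest bid, 1825.
Chloe's payoff = 2835 − 1825 = 1010. All other bidders lose, so their payoff is 0.

Chloe 1010, Priya 0, Jamal 0, Yara 0, Sam 0, Heidi 0, Frank 0.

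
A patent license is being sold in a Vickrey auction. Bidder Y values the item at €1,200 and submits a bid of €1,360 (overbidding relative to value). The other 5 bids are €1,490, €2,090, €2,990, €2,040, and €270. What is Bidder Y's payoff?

Highest competing bid: €2,990.
Bidder Y's bid €1,360 is not the highest, so Bidder Y loses, pays nothing, and earns zero payoff.

Bidder Y's payoff: €0.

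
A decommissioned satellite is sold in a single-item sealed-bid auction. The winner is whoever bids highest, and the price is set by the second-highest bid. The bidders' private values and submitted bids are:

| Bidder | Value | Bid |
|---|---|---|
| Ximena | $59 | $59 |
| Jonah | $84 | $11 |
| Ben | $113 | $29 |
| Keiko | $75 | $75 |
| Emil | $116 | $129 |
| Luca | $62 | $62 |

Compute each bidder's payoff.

Sorted high to low: Emil $129 > Keiko $75 > Luca $62 > Ximena $59 > Ben $29 > Jonah $11.
Emil has the top bid and wins; the price is the second-highest bid, $75.
Emil's payoff = $116 − $75 = $41. All other bidders lose, so their payoff is 0.

Payoffs: Ximena $0, Jonah $0, Ben $0, Keiko $0, Emil $41, Luca $0.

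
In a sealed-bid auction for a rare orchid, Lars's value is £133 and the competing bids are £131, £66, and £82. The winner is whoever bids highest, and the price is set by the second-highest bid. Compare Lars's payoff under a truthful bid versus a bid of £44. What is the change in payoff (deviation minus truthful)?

Change in payoff: -£2.

The highest competing bid is £131.
Bidding truthfully at £133: Lars has the top bid, wins, and pays the second-highest bid £131. Payoff = £133 − £131 = £2.
Bidding £44: the top bid is £131 (a rival), so Lars loses. Payoff = £0.
Change = £0 − £2 = -£2.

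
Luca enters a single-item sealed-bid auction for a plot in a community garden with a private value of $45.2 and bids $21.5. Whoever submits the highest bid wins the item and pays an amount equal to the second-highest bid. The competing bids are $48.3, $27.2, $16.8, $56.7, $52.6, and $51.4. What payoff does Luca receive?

Highest competing bid: $56.7.
Luca's bid $21.5 is not the highest, so Luca loses, pays nothing, and earns zero payoff.

Payoff = $0.0.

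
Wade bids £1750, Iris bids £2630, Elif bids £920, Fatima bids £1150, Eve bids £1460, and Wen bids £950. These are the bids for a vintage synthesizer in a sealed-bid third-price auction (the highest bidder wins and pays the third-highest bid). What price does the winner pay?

£1460

Bids in descending order: Iris £2630 > Wade £1750 > Eve £1460 > Fatima £1150 > Wen £950 > Elif £920.
Iris is the highest bidder, so Iris wins.
Under the third-price rule, the price is the third-highest bid: £1460.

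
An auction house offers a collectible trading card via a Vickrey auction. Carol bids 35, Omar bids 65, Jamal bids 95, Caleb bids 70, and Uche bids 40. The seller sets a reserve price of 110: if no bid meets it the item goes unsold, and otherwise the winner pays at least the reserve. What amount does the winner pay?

unsold

Ranking the bids: Jamal 95, then Caleb 70, then Omar 65, then Uche 40, then Carol 35.
The top bid 95 is below the reserve 110, so the item goes unsold and nothing is paid.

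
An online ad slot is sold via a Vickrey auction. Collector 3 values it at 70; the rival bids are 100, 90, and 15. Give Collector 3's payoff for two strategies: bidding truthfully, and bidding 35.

The highest competing bid is 100.
Bidding truthfully at 70: the top bid is 100 (a rival), so Collector 3 loses. Payoff = 0.
Bidding 35: the top bid is 100 (a rival), so Collector 3 loses. Payoff = 0.
The bid only affects whether you win, not the price — here both bids land on the same side of the top rival bid, so the deviation is payoff-neutral.

(a) 0  (b) 0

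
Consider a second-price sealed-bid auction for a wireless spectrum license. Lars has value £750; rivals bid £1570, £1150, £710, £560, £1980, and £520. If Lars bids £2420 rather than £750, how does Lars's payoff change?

The highest competing bid is £1980.
Bidding truthfully at £750: the top bid is £1980 (a rival), so Lars loses. Payoff = £0.
Bidding £2420: Lars has the top bid, wins, and pays the second-highest bid £1980. Payoff = £750 − £1980 = -£1230.
Change = -£1230 − £0 = -£1230.
This is the dominant-strategy logic: truthful bidding weakly beats any alternative.

Change in payoff: -£1230.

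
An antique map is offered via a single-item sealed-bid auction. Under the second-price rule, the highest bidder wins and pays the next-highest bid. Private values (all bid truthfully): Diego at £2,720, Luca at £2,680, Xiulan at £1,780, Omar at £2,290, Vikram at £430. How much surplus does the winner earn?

Winner's surplus: £40.

Bids in descending order: Diego £2,720 > Luca £2,680 > Omar £2,290 > Xiulan £1,780 > Vikram £430.
Diego wins with the top bid and pays the second-highest, £2,680.
Surplus = £2,720 − £2,680 = £40.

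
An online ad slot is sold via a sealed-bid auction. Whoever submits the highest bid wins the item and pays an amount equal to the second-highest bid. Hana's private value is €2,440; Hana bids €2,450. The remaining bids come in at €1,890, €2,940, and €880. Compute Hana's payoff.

Highest competing bid: €2,940.
Hana's bid €2,450 is not the highest, so Hana loses, pays nothing, and earns zero payoff.

€0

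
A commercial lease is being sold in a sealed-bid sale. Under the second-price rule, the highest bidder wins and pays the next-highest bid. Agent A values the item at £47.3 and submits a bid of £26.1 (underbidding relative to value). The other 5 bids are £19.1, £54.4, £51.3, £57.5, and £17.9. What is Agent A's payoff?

Highest competing bid: £57.5.
Agent A's bid £26.1 is not the highest, so Agent A loses, pays nothing, and earns zero payoff.

Payoff = £0.0.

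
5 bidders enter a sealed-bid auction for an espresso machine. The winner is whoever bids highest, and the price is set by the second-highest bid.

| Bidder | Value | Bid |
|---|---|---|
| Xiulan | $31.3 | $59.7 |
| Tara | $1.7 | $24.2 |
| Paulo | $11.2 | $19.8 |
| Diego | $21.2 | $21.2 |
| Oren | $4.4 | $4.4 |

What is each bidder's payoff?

Ordered from highest: Xiulan $59.7; Tara $24.2; Diego $21.2; Paulo $19.8; Oren $4.4.
Xiulan has the top bid and wins; the price is the second-highest bid, $24.2.
Xiulan's payoff = $31.3 − $24.2 = $7.1. All other bidders lose, so their payoff is 0.

Xiulan $7.1, Tara $0.0, Paulo $0.0, Diego $0.0, Oren $0.0.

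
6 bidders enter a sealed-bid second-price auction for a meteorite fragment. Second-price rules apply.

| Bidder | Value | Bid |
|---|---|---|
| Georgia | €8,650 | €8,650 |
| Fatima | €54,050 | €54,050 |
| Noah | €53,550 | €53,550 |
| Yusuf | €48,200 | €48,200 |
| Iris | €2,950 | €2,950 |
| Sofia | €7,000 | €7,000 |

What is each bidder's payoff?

Sorted high to low: Fatima €54,050 > Noah €53,550 > Yusuf €48,200 > Georgia €8,650 > Sofia €7,000 > Iris €2,950.
Fatima has the top bid and wins; the price is the second-highest bid, €53,550.
Fatima's payoff = €54,050 − €53,550 = €500. All other bidders lose, so their payoff is 0.

Payoffs: Georgia €0, Fatima €500, Noah €0, Yusuf €0, Iris €0, Sofia €0.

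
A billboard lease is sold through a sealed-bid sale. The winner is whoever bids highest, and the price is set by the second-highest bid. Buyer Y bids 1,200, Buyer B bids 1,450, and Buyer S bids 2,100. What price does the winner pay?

Bids in descending order: Buyer S 2,100 > Buyer B 1,450 > Buyer Y 1,200.
Buyer S has the highest bid, so Buyer S wins.
The second-highest bid is 1,450, so that is what Buyer S pays.

1,450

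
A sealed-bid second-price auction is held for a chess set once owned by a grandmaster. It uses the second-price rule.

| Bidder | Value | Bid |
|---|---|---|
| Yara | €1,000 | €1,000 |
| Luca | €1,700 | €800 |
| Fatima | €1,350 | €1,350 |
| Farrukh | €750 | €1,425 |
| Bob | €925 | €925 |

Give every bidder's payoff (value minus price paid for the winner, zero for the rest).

Sorted high to low: Farrukh €1,425 > Fatima €1,350 > Yara €1,000 > Bob €925 > Luca €800.
Farrukh has the top bid and wins; the price is the second-highest bid, €1,350.
Farrukh's payoff = €750 − €1,350 = -€600. All other bidders lose, so their payoff is 0.

Payoffs: Yara €0, Luca €0, Fatima €0, Farrukh -€600, Bob €0.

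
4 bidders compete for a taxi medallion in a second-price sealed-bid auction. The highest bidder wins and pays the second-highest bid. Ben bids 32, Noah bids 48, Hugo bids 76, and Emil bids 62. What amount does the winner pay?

Ranking the bids: Hugo 76 > Emil 62 > Noah 48 > Ben 32.
Hugo has the highest bid, so Hugo wins.
The second-highest bid is 62, so that is what Hugo pays.

The winner pays 62.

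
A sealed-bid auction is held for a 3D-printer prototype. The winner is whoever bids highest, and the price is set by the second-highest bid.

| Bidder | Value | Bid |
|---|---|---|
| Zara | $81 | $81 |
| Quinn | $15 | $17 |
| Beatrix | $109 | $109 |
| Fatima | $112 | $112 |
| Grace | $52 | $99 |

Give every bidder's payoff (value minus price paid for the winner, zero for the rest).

Payoffs: Zara $0, Quinn $0, Beatrix $0, Fatima $3, Grace $0.

Bids in descending order: Fatima $112 > Beatrix $109 > Grace $99 > Zara $81 > Quinn $17.
Fatima has the top bid and wins; the price is the second-highest bid, $109.
Fatima's payoff = $112 − $109 = $3. All other bidders lose, so their payoff is 0.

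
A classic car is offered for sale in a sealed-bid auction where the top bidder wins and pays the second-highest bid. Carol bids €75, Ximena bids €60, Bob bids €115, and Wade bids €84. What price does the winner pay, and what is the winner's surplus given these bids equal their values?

Bids in descending order: Bob €115, then Wade €84, then Carol €75, then Ximena €60.
Bob is the highest bidder, so Bob wins.
Under the second-price rule, the price is the second-highest bid: €84.
Surplus = €115 − €84 = €31.

Price €84; surplus €31.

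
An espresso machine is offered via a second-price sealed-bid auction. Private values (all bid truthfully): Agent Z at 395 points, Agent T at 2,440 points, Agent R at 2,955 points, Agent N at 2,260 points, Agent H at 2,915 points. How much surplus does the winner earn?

Ordered from highest: Agent R 2,955 points, then Agent H 2,915 points, then Agent T 2,440 points, then Agent N 2,260 points, then Agent Z 395 points.
Agent R wins with the top bid and pays the second-highest, 2,915 points.
Surplus = 2,955 points − 2,915 points = 40 points.

Surplus = 40 points.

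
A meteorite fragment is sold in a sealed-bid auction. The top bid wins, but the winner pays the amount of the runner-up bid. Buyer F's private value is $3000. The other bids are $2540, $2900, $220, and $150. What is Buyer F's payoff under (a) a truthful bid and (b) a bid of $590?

The highest competing bid is $2900.
Bidding truthfully at $3000: Buyer F has the top bid, wins, and pays the second-highest bid $2900. Payoff = $3000 − $2900 = $100.
Bidding $590: the top bid is $2900 (a rival), so Buyer F loses. Payoff = $0.

(a) $100  (b) $0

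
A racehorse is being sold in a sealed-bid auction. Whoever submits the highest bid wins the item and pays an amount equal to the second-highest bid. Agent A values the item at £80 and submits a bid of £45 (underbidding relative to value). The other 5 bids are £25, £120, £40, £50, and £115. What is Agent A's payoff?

Highest competing bid: £120.
Agent A's bid £45 is not the highest, so Agent A loses, pays nothing, and earns zero payoff.

£0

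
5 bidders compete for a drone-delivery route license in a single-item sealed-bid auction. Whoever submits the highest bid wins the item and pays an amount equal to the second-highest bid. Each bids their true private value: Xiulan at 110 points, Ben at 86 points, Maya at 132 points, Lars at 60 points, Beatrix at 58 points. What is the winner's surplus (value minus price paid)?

Ranking the bids: Maya 132 points, then Xiulan 110 points, then Ben 86 points, then Lars 60 points, then Beatrix 58 points.
Maya wins with the top bid and pays the second-highest, 110 points.
Surplus = 132 points − 110 points = 22 points.

Winner's surplus: 22 points.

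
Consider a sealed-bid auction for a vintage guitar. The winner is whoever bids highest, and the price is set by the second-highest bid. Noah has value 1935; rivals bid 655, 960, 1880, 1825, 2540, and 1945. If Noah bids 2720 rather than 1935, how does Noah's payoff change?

The highest competing bid is 2540.
Bidding truthfully at 1935: the top bid is 2540 (a rival), so Noah loses. Payoff = 0.
Bidding 2720: Noah has the top bid, wins, and pays the second-highest bid 2540. Payoff = 1935 − 2540 = -605.
Change = -605 − 0 = -605.

-605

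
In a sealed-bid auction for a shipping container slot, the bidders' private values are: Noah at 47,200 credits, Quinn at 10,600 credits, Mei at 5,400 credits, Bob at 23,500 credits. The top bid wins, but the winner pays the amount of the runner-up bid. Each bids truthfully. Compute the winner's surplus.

Surplus = 23,700 credits.

Bids in descending order: Noah 47,200 credits, then Bob 23,500 credits, then Quinn 10,600 credits, then Mei 5,400 credits.
Noah wins with the top bid and pays the second-highest, 23,500 credits.
Surplus = 47,200 credits − 23,500 credits = 23,700 credits.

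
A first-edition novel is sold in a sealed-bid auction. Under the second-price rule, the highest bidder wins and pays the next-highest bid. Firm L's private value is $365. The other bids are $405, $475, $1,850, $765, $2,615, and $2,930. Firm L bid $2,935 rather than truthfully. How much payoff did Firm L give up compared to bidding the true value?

The highest competing bid is $2,930.
Bidding truthfully at $365: the top bid is $2,930 (a rival), so Firm L loses. Payoff = $0.
Bidding $2,935: Firm L has the top bid, wins, and pays the second-highest bid $2,930. Payoff = $365 − $2,930 = -$2,565.
Regret = truthful payoff − actual payoff = $0 − -$2,565 = $2,565.
Deviating from a truthful bid can only lose payoff in a second-price auction — never gain.

Regret: $2,565.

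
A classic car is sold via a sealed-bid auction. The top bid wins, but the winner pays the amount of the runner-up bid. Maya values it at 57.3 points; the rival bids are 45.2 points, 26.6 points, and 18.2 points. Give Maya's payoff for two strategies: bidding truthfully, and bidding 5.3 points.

The highest competing bid is 45.2 points.
Bidding truthfully at 57.3 points: Maya has the top bid, wins, and pays the second-highest bid 45.2 points. Payoff = 57.3 points − 45.2 points = 12.1 points.
Bidding 5.3 points: the top bid is 45.2 points (a rival), so Maya loses. Payoff = 0.0 points.
This is the dominant-strategy logic: truthful bidding weakly beats any alternative.

Truthful: 12.1 points; alternative: 0.0 points.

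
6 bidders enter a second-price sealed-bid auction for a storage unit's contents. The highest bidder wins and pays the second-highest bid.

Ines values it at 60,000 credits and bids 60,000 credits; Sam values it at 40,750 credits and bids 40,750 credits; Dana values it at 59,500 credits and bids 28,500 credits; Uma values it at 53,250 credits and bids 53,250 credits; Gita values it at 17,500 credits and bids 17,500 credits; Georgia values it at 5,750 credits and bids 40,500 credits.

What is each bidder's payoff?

Sorted high to low: Ines 60,000 credits, then Uma 53,250 credits, then Sam 40,750 credits, then Georgia 40,500 credits, then Dana 28,500 credits, then Gita 17,500 credits.
Ines has the top bid and wins; the price is the second-highest bid, 53,250 credits.
Ines's payoff = 60,000 credits − 53,250 credits = 6,750 credits. All other bidders lose, so their payoff is 0.

Ines 6,750 credits, Sam 0 credits, Dana 0 credits, Uma 0 credits, Gita 0 credits, Georgia 0 credits.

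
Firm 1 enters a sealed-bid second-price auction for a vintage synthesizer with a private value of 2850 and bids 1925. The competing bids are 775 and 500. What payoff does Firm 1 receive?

Highest competing bid: 775.
Firm 1's bid 1925 is the highest overall, so Firm 1 wins and pays the second-highest bid, 775.
Payoff = value − price = 2850 − 775 = 2075.

2075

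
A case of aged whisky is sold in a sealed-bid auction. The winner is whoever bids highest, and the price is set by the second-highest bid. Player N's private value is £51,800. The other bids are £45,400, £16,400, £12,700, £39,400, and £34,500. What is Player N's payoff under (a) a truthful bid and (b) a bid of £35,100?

(a) £6,400  (b) £0

The highest competing bid is £45,400.
Bidding truthfully at £51,800: Player N has the top bid, wins, and pays the second-highest bid £45,400. Payoff = £51,800 − £45,400 = £6,400.
Bidding £35,100: the top bid is £45,400 (a rival), so Player N loses. Payoff = £0.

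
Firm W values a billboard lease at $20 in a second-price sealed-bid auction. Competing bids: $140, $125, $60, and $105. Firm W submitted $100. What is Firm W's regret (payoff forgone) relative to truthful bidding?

The highest competing bid is $140.
Bidding truthfully at $20: the top bid is $140 (a rival), so Firm W loses. Payoff = $0.
Bidding $100: the top bid is $140 (a rival), so Firm W loses. Payoff = $0.
Regret = truthful payoff − actual payoff = $0 − $0 = $0.

Regret: $0.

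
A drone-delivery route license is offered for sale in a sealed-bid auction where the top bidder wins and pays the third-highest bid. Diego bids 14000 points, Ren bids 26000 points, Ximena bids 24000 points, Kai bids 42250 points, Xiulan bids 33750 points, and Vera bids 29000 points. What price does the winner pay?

Sorted high to low: Kai 42250 points; Xiulan 33750 points; Vera 29000 points; Ren 26000 points; Ximena 24000 points; Diego 14000 points.
Kai is the highest bidder, so Kai wins.
Under the third-price rule, the price is the third-highest bid: 29000 points.

The winner pays 29000 points.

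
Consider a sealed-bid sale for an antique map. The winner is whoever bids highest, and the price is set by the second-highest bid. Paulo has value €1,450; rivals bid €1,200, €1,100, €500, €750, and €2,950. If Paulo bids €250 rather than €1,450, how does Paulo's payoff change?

Payoff change: €0.

The highest competing bid is €2,950.
Bidding truthfully at €1,450: the top bid is €2,950 (a rival), so Paulo loses. Payoff = €0.
Bidding €250: the top bid is €2,950 (a rival), so Paulo loses. Payoff = €0.
Change = €0 − €0 = €0.
The bid only affects whether you win, not the price — here both bids land on the same side of the top rival bid, so the deviation is payoff-neutral.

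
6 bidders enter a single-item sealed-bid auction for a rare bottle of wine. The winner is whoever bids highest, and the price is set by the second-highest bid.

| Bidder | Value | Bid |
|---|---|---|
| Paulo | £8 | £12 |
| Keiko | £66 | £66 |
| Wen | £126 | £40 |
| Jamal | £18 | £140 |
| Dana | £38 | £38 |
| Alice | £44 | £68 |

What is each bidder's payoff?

Payoffs: Paulo £0, Keiko £0, Wen £0, Jamal -£50, Dana £0, Alice £0.

Bids in descending order: Jamal £140, then Alice £68, then Keiko £66, then Wen £40, then Dana £38, then Paulo £12.
Jamal has the top bid and wins; the price is the second-highest bid, £68.
Jamal's payoff = £18 − £68 = -£50. All other bidders lose, so their payoff is 0.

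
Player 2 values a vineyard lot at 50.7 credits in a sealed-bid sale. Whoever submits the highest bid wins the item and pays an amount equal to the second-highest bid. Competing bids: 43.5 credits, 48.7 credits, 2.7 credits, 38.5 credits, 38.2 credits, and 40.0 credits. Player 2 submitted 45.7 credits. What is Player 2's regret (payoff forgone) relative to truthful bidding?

2.0 credits

The highest competing bid is 48.7 credits.
Bidding truthfully at 50.7 credits: Player 2 has the top bid, wins, and pays the second-highest bid 48.7 credits. Payoff = 50.7 credits − 48.7 credits = 2.0 credits.
Bidding 45.7 credits: the top bid is 48.7 credits (a rival), so Player 2 loses. Payoff = 0.0 credits.
Regret = truthful payoff − actual payoff = 2.0 credits − 0.0 credits = 2.0 credits.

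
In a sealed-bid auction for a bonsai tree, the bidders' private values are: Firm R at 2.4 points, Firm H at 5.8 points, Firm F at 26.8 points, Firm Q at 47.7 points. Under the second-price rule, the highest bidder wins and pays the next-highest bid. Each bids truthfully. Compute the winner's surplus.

Sorted high to low: Firm Q 47.7 points > Firm F 26.8 points > Firm H 5.8 points > Firm R 2.4 points.
Firm Q wins with the top bid and pays the second-highest, 26.8 points.
Surplus = 47.7 points − 26.8 points = 20.9 points.

20.9 points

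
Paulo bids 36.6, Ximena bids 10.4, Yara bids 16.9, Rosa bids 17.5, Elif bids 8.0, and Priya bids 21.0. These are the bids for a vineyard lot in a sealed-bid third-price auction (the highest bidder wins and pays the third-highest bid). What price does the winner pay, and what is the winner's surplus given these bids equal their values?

Ranking the bids: Paulo 36.6 > Priya 21.0 > Rosa 17.5 > Yara 16.9 > Ximena 10.4 > Elif 8.0.
Paulo is the highest bidder, so Paulo wins.
Under the third-price rule, the price is the third-highest bid: 17.5.
Surplus = 36.6 − 17.5 = 19.1.

Price 17.5; surplus 19.1.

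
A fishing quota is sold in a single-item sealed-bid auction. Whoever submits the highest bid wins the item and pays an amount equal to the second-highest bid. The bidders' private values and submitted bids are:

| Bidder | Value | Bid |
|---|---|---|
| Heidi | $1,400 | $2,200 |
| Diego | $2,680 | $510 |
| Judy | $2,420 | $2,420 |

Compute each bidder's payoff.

Heidi $0, Diego $0, Judy $220.

Bids in descending order: Judy $2,420 > Heidi $2,200 > Diego $510.
Judy has the top bid and wins; the price is the second-highest bid, $2,200.
Judy's payoff = $2,420 − $2,200 = $220. All other bidders lose, so their payoff is 0.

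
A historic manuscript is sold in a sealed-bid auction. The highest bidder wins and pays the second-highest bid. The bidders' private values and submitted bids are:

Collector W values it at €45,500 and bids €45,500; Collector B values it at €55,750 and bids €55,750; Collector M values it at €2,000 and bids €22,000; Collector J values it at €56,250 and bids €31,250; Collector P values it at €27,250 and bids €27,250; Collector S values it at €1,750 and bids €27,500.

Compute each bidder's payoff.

Collector W €0, Collector B €10,250, Collector M €0, Collector J €0, Collector P €0, Collector S €0.

Sorted high to low: Collector B €55,750; Collector W €45,500; Collector J €31,250; Collector S €27,500; Collector P €27,250; Collector M €22,000.
Collector B has the top bid and wins; the price is the second-highest bid, €45,500.
Collector B's payoff = €55,750 − €45,500 = €10,250. All other bidders lose, so their payoff is 0.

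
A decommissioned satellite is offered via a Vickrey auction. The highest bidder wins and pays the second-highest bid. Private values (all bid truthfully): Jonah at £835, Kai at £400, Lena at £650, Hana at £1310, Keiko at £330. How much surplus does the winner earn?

Bids in descending order: Hana £1310; Jonah £835; Lena £650; Kai £400; Keiko £330.
Hana wins with the top bid and pays the second-highest, £835.
Surplus = £1310 − £835 = £475.

£475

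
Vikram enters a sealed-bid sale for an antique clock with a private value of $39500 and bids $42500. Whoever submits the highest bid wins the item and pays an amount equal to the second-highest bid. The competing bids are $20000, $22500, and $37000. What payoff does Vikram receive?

$2500

Highest competing bid: $37000.
Vikram's bid $42500 is the highest overall, so Vikram wins and pays the second-highest bid, $37000.
Payoff = value − price = $39500 − $37000 = $2500.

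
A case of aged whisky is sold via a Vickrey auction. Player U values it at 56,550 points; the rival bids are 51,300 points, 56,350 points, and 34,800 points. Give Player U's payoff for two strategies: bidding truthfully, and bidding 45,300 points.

The highest competing bid is 56,350 points.
Bidding truthfully at 56,550 points: Player U has the top bid, wins, and pays the second-highest bid 56,350 points. Payoff = 56,550 points − 56,350 points = 200 points.
Bidding 45,300 points: the top bid is 56,350 points (a rival), so Player U loses. Payoff = 0 points.

Truthful: 200 points; alternative: 0 points.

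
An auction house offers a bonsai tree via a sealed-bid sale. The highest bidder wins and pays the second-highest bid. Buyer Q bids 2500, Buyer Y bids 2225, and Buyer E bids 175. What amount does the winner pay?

Bids in descending order: Buyer Q 2500; Buyer Y 2225; Buyer E 175.
Buyer Q has the highest bid, so Buyer Q wins.
The second-highest bid is 2225, so that is what Buyer Q pays.

The winner pays 2225.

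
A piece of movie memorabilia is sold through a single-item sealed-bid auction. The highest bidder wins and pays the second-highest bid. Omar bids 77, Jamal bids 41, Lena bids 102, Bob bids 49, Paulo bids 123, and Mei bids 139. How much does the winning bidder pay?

Ordered from highest: Mei 139; Paulo 123; Lena 102; Omar 77; Bob 49; Jamal 41.
Mei has the highest bid, so Mei wins.
The second-highest bid is 123, so that is what Mei pays.

Price paid: 123.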